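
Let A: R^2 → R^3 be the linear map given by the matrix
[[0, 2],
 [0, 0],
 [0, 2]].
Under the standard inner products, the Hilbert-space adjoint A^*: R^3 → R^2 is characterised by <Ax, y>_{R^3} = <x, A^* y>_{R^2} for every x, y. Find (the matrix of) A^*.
A^* = A^T =
[[0, 0, 0],
 [2, 0, 2]]

For real matrices with standard dot products, the defining identity <Ax, y> = <x, A^* y> gives (Ax)^T y = x^T (A^*) y, i.e. x^T A^T y = x^T (A^*) y. Since this holds for all x, y, we must have A^* = A^T. Therefore
A^* =
[[0, 0, 0],
 [2, 0, 2]].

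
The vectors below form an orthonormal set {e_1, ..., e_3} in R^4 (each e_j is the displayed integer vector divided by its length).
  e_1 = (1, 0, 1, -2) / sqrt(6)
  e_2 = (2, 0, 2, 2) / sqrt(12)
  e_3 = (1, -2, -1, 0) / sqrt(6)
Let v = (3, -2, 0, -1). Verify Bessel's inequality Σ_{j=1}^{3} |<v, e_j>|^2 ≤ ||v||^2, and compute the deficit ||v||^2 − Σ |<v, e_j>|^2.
Σ |<v, e_j>|^2 = 41/3; ||v||^2 = 14; deficit = 1/3

Write each e_j = u_j / sqrt(<u_j, u_j>) where u_j is the displayed integer vector. Then <v, e_j> = <v, u_j> / sqrt(<u_j, u_j>), so |<v, e_j>|^2 = <v, u_j>^2 / <u_j, u_j>.
Coefficients: <v, e_1> = 5/sqrt(6), <v, e_2> = 4/sqrt(12), <v, e_3> = 7/sqrt(6).
Square and sum: Σ |<v, e_j>|^2 = 41/3.
Compute ||v||^2 = v·v = 14.
Deficit = 14 − 41/3 = 1/3 ≥ 0, confirming Bessel's inequality. (The deficit equals ||v − Σ <v,e_j> e_j||^2, the squared distance from v to span{e_j}.)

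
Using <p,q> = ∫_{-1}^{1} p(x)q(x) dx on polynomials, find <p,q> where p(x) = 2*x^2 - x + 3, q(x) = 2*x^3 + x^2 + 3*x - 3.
<p,q> = -22

Expand the product: p(x)·q(x) = 4*x^5 + 11*x^3 - 6*x^2 + 12*x - 9.
∫_{-1}^{1} of each monomial x^k gives [2/(k+1) if k even, 0 if k odd]. Integrating term-by-term (or equivalently evaluating the antiderivative F(x) = 2*x^6/3 + 11*x^4/4 - 2*x^3 + 6*x^2 - 9*x at the endpoints):
  F(1) − F(−1) = -19/12 − (245/12) = -22.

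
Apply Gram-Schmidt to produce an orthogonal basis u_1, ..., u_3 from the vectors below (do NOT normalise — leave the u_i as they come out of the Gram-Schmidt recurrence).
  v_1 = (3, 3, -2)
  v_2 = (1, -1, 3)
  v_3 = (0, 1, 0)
Orthogonal basis:
  u_1 = (3, 3, -2)
  u_2 = (20/11, -2/11, 27/11)
  u_3 = (-77/206, 121/206, 33/103)

Apply the Gram-Schmidt recurrence
  u_1 = v_1
  u_i = v_i − Σ_{j<i} ((v_i · u_j) / (u_j · u_j)) · u_j.

Step by step this gives:
  u_1 = (3, 3, -2)
  u_2 = (20/11, -2/11, 27/11)
  u_3 = (-77/206, 121/206, 33/103)

Orthogonality check:
  u_2 · u_1 = 0 (should be 0)
  u_3 · u_1 = 0 (should be 0)
  u_3 · u_2 = 0 (should be 0)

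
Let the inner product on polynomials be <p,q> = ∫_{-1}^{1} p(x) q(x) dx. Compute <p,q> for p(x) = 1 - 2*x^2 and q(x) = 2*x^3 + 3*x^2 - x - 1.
<p,q> = -16/15

Expand the product: p(x)·q(x) = -4*x^5 - 6*x^4 + 4*x^3 + 5*x^2 - x - 1.
∫_{-1}^{1} of each monomial x^k gives [2/(k+1) if k even, 0 if k odd]. Integrating term-by-term (or equivalently evaluating the antiderivative F(x) = -2*x^6/3 - 6*x^5/5 + x^4 + 5*x^3/3 - x^2/2 - x at the endpoints):
  F(1) − F(−1) = -7/10 − (11/30) = -16/15.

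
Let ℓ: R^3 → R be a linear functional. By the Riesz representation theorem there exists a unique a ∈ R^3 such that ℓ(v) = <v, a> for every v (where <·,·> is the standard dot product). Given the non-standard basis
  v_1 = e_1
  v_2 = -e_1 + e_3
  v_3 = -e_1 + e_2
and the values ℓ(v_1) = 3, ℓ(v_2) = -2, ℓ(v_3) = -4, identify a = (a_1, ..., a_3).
a = (3, -1, 1)

Write a = (a_1, ..., a_3) in the standard basis. For each basis vector v_i, ℓ(v_i) = <v_i, a> is a linear equation in the a_j's. Collect the n equations into a matrix system V a = ℓ, where row i of V is v_i (expressed in the standard basis). Since V is invertible (lower-triangular with 1s on the diagonal, up to permutation), solve by back-substitution:
  V =
[[1, 0, 0],
 [-1, 0, 1],
 [-1, 1, 0]]
  V a = (3, -2, -4)
Solving gives a = (3, -1, 1).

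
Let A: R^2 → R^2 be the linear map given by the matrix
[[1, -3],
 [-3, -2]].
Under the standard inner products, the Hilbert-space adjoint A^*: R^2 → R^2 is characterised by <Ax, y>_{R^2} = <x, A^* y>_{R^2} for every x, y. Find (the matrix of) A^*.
A^* = A^T =
[[1, -3],
 [-3, -2]]

For real matrices with standard dot products, the defining identity <Ax, y> = <x, A^* y> gives (Ax)^T y = x^T (A^*) y, i.e. x^T A^T y = x^T (A^*) y. Since this holds for all x, y, we must have A^* = A^T. Therefore
A^* =
[[1, -3],
 [-3, -2]].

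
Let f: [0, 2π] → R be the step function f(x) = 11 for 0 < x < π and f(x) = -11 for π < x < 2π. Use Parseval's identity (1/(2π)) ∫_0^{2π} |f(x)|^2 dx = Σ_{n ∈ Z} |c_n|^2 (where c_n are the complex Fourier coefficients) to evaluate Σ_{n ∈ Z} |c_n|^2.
Σ |c_n|^2 = 121

Parseval equates the L^2 energy of f (normalised by 1/(2π)) with the ℓ^2 sum of its Fourier coefficients: (1/(2π)) ∫_0^{2π} |f|^2 = Σ |c_n|^2.
Compute the left side: (1/(2π)) [∫_0^π 11^2 dx + ∫_π^{2π} (-11)^2 dx] = (1/(2π)) · (121π + 121π) = (121 + 121)/2 = 121.
So Σ_{n ∈ Z} |c_n|^2 = 121.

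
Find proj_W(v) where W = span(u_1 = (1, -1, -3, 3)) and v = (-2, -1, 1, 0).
proj_W(v) = (-1/5, 1/5, 3/5, -3/5)

Set up U = [u_1 | ... | u_1] ∈ R^(4×1). The projector onto W = col(U) is P = U (U^T U)^(-1) U^T.
Compute U^T U =
  [20],
and U^T v = (-4).
Solve U^T U · c = U^T v for the coefficients: c = (-1/5). The projection is proj_W(v) = U c.
Check: (v - proj_W(v)) · u_1 = 0  (should be 0).
Result: proj_W(v) = (-1/5, 1/5, 3/5, -3/5).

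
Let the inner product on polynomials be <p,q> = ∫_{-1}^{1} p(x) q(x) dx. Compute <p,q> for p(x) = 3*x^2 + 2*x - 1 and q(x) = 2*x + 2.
<p,q> = 8/3

Expand the product: p(x)·q(x) = 6*x^3 + 10*x^2 + 2*x - 2.
∫_{-1}^{1} of each monomial x^k gives [2/(k+1) if k even, 0 if k odd]. Integrating term-by-term (or equivalently evaluating the antiderivative F(x) = 3*x^4/2 + 10*x^3/3 + x^2 - 2*x at the endpoints):
  F(1) − F(−1) = 23/6 − (7/6) = 8/3.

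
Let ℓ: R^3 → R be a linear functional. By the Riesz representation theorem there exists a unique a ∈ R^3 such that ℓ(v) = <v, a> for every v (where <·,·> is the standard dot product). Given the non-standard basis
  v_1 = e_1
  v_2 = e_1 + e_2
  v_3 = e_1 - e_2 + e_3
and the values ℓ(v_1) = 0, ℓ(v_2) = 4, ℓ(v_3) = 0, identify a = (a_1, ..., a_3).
a = (0, 4, 4)

Write a = (a_1, ..., a_3) in the standard basis. For each basis vector v_i, ℓ(v_i) = <v_i, a> is a linear equation in the a_j's. Collect the n equations into a matrix system V a = ℓ, where row i of V is v_i (expressed in the standard basis). Since V is invertible (lower-triangular with 1s on the diagonal, up to permutation), solve by back-substitution:
  V =
[[1, 0, 0],
 [1, 1, 0],
 [1, -1, 1]]
  V a = (0, 4, 0)
Solving gives a = (0, 4, 4).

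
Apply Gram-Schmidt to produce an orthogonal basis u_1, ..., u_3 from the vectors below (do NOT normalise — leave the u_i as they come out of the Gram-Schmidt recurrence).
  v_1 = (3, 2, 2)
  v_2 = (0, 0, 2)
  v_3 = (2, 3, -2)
Orthogonal basis:
  u_1 = (3, 2, 2)
  u_2 = (-12/17, -8/17, 26/17)
  u_3 = (-10/13, 15/13, 0)

Apply the Gram-Schmidt recurrence
  u_1 = v_1
  u_i = v_i − Σ_{j<i} ((v_i · u_j) / (u_j · u_j)) · u_j.

Step by step this gives:
  u_1 = (3, 2, 2)
  u_2 = (-12/17, -8/17, 26/17)
  u_3 = (-10/13, 15/13, 0)

Orthogonality check:
  u_2 · u_1 = 0 (should be 0)
  u_3 · u_1 = 0 (should be 0)
  u_3 · u_2 = 0 (should be 0)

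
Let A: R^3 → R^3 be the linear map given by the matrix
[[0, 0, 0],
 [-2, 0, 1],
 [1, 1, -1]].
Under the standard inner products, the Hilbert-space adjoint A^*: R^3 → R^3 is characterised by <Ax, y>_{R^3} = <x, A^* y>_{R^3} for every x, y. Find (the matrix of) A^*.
A^* = A^T =
[[0, -2, 1],
 [0, 0, 1],
 [0, 1, -1]]

For real matrices with standard dot products, the defining identity <Ax, y> = <x, A^* y> gives (Ax)^T y = x^T (A^*) y, i.e. x^T A^T y = x^T (A^*) y. Since this holds for all x, y, we must have A^* = A^T. Therefore
A^* =
[[0, -2, 1],
 [0, 0, 1],
 [0, 1, -1]].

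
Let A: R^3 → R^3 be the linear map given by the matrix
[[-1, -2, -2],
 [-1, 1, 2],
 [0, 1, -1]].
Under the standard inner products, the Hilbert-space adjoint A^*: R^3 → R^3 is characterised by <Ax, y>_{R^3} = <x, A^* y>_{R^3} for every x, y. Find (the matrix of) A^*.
A^* = A^T =
[[-1, -1, 0],
 [-2, 1, 1],
 [-2, 2, -1]]

For real matrices with standard dot products, the defining identity <Ax, y> = <x, A^* y> gives (Ax)^T y = x^T (A^*) y, i.e. x^T A^T y = x^T (A^*) y. Since this holds for all x, y, we must have A^* = A^T. Therefore
A^* =
[[-1, -1, 0],
 [-2, 1, 1],
 [-2, 2, -1]].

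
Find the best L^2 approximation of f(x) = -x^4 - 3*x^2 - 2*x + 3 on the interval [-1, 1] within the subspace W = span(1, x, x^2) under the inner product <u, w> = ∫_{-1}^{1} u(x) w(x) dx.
g(x) = -27*x^2/7 - 2*x + 108/35

The best approximation g ∈ W is the orthogonal projection of f onto W. Writing g = a_0 + a_1 x + a_2 x^2, the coefficients solve the normal equations G · a = b where
  G_{ij} = <φ_i, φ_j> and b_i = <f, φ_i>, with φ_0 = 1, φ_1 = x, φ_2 = x^2.
G =
  [2, 0, 2/3]
  [0, 2/3, 0]
  [2/3, 0, 2/5],
b = (18/5, -4/3, 18/35).
Solving gives a_0 = 108/35, a_1 = -2, a_2 = -27/7, so
  g(x) = -27*x^2/7 - 2*x + 108/35.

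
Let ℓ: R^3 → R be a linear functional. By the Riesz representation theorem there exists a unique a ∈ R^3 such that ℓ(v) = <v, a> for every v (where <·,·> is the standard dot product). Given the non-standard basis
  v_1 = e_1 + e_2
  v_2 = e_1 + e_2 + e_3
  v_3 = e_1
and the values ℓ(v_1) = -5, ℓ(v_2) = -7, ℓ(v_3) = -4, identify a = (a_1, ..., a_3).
a = (-4, -1, -2)

Write a = (a_1, ..., a_3) in the standard basis. For each basis vector v_i, ℓ(v_i) = <v_i, a> is a linear equation in the a_j's. Collect the n equations into a matrix system V a = ℓ, where row i of V is v_i (expressed in the standard basis). Since V is invertible (lower-triangular with 1s on the diagonal, up to permutation), solve by back-substitution:
  V =
[[1, 1, 0],
 [1, 1, 1],
 [1, 0, 0]]
  V a = (-5, -7, -4)
Solving gives a = (-4, -1, -2).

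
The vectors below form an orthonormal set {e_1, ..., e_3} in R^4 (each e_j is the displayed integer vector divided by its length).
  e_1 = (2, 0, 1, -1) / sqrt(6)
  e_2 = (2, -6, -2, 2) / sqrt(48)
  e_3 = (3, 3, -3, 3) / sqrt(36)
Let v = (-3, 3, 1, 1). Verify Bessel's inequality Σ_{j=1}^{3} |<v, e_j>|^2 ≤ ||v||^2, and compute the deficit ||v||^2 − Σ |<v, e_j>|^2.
Σ |<v, e_j>|^2 = 18; ||v||^2 = 20; deficit = 2

Write each e_j = u_j / sqrt(<u_j, u_j>) where u_j is the displayed integer vector. Then <v, e_j> = <v, u_j> / sqrt(<u_j, u_j>), so |<v, e_j>|^2 = <v, u_j>^2 / <u_j, u_j>.
Coefficients: <v, e_1> = -6/sqrt(6), <v, e_2> = -24/sqrt(48), <v, e_3> = 0/sqrt(36).
Square and sum: Σ |<v, e_j>|^2 = 18.
Compute ||v||^2 = v·v = 20.
Deficit = 20 − 18 = 2 ≥ 0, confirming Bessel's inequality. (The deficit equals ||v − Σ <v,e_j> e_j||^2, the squared distance from v to span{e_j}.)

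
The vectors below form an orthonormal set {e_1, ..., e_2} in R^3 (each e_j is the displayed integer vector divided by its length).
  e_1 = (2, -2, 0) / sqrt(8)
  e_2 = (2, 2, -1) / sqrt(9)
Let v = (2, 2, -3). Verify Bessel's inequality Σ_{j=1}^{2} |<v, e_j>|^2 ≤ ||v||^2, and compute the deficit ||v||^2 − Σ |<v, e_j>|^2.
Σ |<v, e_j>|^2 = 121/9; ||v||^2 = 17; deficit = 32/9

Write each e_j = u_j / sqrt(<u_j, u_j>) where u_j is the displayed integer vector. Then <v, e_j> = <v, u_j> / sqrt(<u_j, u_j>), so |<v, e_j>|^2 = <v, u_j>^2 / <u_j, u_j>.
Coefficients: <v, e_1> = 0/sqrt(8), <v, e_2> = 11/sqrt(9).
Square and sum: Σ |<v, e_j>|^2 = 121/9.
Compute ||v||^2 = v·v = 17.
Deficit = 17 − 121/9 = 32/9 ≥ 0, confirming Bessel's inequality. (The deficit equals ||v − Σ <v,e_j> e_j||^2, the squared distance from v to span{e_j}.)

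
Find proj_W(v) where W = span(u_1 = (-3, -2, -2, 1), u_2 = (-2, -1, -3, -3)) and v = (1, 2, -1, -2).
proj_W(v) = (314/293, 265/293, -69/293, -717/293)

Set up U = [u_1 | ... | u_2] ∈ R^(4×2). The projector onto W = col(U) is P = U (U^T U)^(-1) U^T.
Compute U^T U =
  [18, 11]
  [11, 23],
and U^T v = (-7, 5).
Solve U^T U · c = U^T v for the coefficients: c = (-216/293, 167/293). The projection is proj_W(v) = U c.
Check: (v - proj_W(v)) · u_1 = 0  (should be 0).
Check: (v - proj_W(v)) · u_2 = 0  (should be 0).
Result: proj_W(v) = (314/293, 265/293, -69/293, -717/293).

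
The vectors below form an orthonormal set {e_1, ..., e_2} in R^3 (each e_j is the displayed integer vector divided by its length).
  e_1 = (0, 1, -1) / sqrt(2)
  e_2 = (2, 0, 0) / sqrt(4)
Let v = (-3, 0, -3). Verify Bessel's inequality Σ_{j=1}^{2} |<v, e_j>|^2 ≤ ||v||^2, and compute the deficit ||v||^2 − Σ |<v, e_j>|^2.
Σ |<v, e_j>|^2 = 27/2; ||v||^2 = 18; deficit = 9/2

Write each e_j = u_j / sqrt(<u_j, u_j>) where u_j is the displayed integer vector. Then <v, e_j> = <v, u_j> / sqrt(<u_j, u_j>), so |<v, e_j>|^2 = <v, u_j>^2 / <u_j, u_j>.
Coefficients: <v, e_1> = 3/sqrt(2), <v, e_2> = -6/sqrt(4).
Square and sum: Σ |<v, e_j>|^2 = 27/2.
Compute ||v||^2 = v·v = 18.
Deficit = 18 − 27/2 = 9/2 ≥ 0, confirming Bessel's inequality. (The deficit equals ||v − Σ <v,e_j> e_j||^2, the squared distance from v to span{e_j}.)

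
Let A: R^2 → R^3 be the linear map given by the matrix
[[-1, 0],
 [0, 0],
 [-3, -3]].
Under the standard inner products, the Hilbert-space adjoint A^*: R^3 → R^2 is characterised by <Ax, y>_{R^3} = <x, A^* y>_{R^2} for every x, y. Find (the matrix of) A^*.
A^* = A^T =
[[-1, 0, -3],
 [0, 0, -3]]

For real matrices with standard dot products, the defining identity <Ax, y> = <x, A^* y> gives (Ax)^T y = x^T (A^*) y, i.e. x^T A^T y = x^T (A^*) y. Since this holds for all x, y, we must have A^* = A^T. Therefore
A^* =
[[-1, 0, -3],
 [0, 0, -3]].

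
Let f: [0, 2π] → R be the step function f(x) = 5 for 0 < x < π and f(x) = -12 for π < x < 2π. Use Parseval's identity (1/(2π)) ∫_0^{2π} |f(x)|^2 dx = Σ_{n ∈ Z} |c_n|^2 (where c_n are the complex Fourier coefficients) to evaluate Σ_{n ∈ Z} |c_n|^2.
Σ |c_n|^2 = 169/2

Parseval equates the L^2 energy of f (normalised by 1/(2π)) with the ℓ^2 sum of its Fourier coefficients: (1/(2π)) ∫_0^{2π} |f|^2 = Σ |c_n|^2.
Compute the left side: (1/(2π)) [∫_0^π 5^2 dx + ∫_π^{2π} (-12)^2 dx] = (1/(2π)) · (25π + 144π) = (25 + 144)/2 = 169/2.
So Σ_{n ∈ Z} |c_n|^2 = 169/2.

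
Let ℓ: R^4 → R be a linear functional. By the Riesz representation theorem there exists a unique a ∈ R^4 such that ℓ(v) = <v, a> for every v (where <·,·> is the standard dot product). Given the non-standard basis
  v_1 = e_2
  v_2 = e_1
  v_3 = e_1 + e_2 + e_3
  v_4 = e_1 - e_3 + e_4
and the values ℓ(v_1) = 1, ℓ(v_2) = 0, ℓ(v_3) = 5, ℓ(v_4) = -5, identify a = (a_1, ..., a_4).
a = (0, 1, 4, -1)

Write a = (a_1, ..., a_4) in the standard basis. For each basis vector v_i, ℓ(v_i) = <v_i, a> is a linear equation in the a_j's. Collect the n equations into a matrix system V a = ℓ, where row i of V is v_i (expressed in the standard basis). Since V is invertible (lower-triangular with 1s on the diagonal, up to permutation), solve by back-substitution:
  V =
[[0, 1, 0, 0],
 [1, 0, 0, 0],
 [1, 1, 1, 0],
 [1, 0, -1, 1]]
  V a = (1, 0, 5, -5)
Solving gives a = (0, 1, 4, -1).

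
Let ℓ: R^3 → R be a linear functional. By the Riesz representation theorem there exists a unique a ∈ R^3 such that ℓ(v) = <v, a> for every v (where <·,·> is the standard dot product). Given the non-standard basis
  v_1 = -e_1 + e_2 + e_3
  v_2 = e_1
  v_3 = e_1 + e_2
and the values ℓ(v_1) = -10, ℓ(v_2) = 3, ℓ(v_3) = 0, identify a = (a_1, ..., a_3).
a = (3, -3, -4)

Write a = (a_1, ..., a_3) in the standard basis. For each basis vector v_i, ℓ(v_i) = <v_i, a> is a linear equation in the a_j's. Collect the n equations into a matrix system V a = ℓ, where row i of V is v_i (expressed in the standard basis). Since V is invertible (lower-triangular with 1s on the diagonal, up to permutation), solve by back-substitution:
  V =
[[-1, 1, 1],
 [1, 0, 0],
 [1, 1, 0]]
  V a = (-10, 3, 0)
Solving gives a = (3, -3, -4).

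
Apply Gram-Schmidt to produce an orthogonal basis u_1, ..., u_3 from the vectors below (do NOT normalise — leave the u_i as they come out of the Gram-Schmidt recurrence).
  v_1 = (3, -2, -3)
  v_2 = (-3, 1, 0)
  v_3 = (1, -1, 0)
Orthogonal basis:
  u_1 = (3, -2, -3)
  u_2 = (-3/2, 0, -3/2)
  u_3 = (-2/11, -6/11, 2/11)

Apply the Gram-Schmidt recurrence
  u_1 = v_1
  u_i = v_i − Σ_{j<i} ((v_i · u_j) / (u_j · u_j)) · u_j.

Step by step this gives:
  u_1 = (3, -2, -3)
  u_2 = (-3/2, 0, -3/2)
  u_3 = (-2/11, -6/11, 2/11)

Orthogonality check:
  u_2 · u_1 = 0 (should be 0)
  u_3 · u_1 = 0 (should be 0)
  u_3 · u_2 = 0 (should be 0)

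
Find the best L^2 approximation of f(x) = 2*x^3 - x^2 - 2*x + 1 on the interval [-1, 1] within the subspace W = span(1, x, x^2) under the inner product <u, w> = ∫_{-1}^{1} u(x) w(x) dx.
g(x) = -x^2 - 4*x/5 + 1

The best approximation g ∈ W is the orthogonal projection of f onto W. Writing g = a_0 + a_1 x + a_2 x^2, the coefficients solve the normal equations G · a = b where
  G_{ij} = <φ_i, φ_j> and b_i = <f, φ_i>, with φ_0 = 1, φ_1 = x, φ_2 = x^2.
G =
  [2, 0, 2/3]
  [0, 2/3, 0]
  [2/3, 0, 2/5],
b = (4/3, -8/15, 4/15).
Solving gives a_0 = 1, a_1 = -4/5, a_2 = -1, so
  g(x) = -x^2 - 4*x/5 + 1.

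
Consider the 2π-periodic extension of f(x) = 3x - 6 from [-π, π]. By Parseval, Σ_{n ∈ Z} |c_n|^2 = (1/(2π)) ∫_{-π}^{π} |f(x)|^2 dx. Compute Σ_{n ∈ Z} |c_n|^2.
Σ |c_n|^2 = 3π^2 + 36

Expand and integrate term by term over [-π, π]:
  ∫ (3x)^2 dx = 9·(2π^3/3); ∫ 2·3·(-6)·x dx = 0 (odd integrand); ∫ (-6)^2 dx = 36·2π.
So (1/(2π)) ∫_{-π}^{π} (3x - 6)^2 dx = 9π^2/3 + 36 = 3π^2 + 36.
Parseval ⇒ Σ |c_n|^2 = 3π^2 + 36.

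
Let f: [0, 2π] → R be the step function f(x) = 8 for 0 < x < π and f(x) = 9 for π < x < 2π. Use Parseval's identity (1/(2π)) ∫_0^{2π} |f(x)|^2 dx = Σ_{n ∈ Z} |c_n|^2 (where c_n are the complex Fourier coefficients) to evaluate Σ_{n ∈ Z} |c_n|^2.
Σ |c_n|^2 = 145/2

Parseval equates the L^2 energy of f (normalised by 1/(2π)) with the ℓ^2 sum of its Fourier coefficients: (1/(2π)) ∫_0^{2π} |f|^2 = Σ |c_n|^2.
Compute the left side: (1/(2π)) [∫_0^π 8^2 dx + ∫_π^{2π} 9^2 dx] = (1/(2π)) · (64π + 81π) = (64 + 81)/2 = 145/2.
So Σ_{n ∈ Z} |c_n|^2 = 145/2.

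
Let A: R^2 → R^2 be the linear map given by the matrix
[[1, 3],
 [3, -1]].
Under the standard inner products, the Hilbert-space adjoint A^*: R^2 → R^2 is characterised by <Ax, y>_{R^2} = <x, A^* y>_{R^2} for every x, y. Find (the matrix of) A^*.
A^* = A^T =
[[1, 3],
 [3, -1]]

For real matrices with standard dot products, the defining identity <Ax, y> = <x, A^* y> gives (Ax)^T y = x^T (A^*) y, i.e. x^T A^T y = x^T (A^*) y. Since this holds for all x, y, we must have A^* = A^T. Therefore
A^* =
[[1, 3],
 [3, -1]].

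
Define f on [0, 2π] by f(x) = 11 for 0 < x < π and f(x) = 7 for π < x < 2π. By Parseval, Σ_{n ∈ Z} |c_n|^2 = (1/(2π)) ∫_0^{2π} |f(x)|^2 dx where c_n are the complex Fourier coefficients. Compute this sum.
Σ |c_n|^2 = 85

Parseval equates the L^2 energy of f (normalised by 1/(2π)) with the ℓ^2 sum of its Fourier coefficients: (1/(2π)) ∫_0^{2π} |f|^2 = Σ |c_n|^2.
Compute the left side: (1/(2π)) [∫_0^π 11^2 dx + ∫_π^{2π} 7^2 dx] = (1/(2π)) · (121π + 49π) = (121 + 49)/2 = 85.
So Σ_{n ∈ Z} |c_n|^2 = 85.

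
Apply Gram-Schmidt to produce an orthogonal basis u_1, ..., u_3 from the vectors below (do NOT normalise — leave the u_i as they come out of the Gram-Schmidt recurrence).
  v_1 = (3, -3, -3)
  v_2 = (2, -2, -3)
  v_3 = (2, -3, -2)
Orthogonal basis:
  u_1 = (3, -3, -3)
  u_2 = (-1/3, 1/3, -2/3)
  u_3 = (-1/2, -1/2, 0)

Apply the Gram-Schmidt recurrence
  u_1 = v_1
  u_i = v_i − Σ_{j<i} ((v_i · u_j) / (u_j · u_j)) · u_j.

Step by step this gives:
  u_1 = (3, -3, -3)
  u_2 = (-1/3, 1/3, -2/3)
  u_3 = (-1/2, -1/2, 0)

Orthogonality check:
  u_2 · u_1 = 0 (should be 0)
  u_3 · u_1 = 0 (should be 0)
  u_3 · u_2 = 0 (should be 0)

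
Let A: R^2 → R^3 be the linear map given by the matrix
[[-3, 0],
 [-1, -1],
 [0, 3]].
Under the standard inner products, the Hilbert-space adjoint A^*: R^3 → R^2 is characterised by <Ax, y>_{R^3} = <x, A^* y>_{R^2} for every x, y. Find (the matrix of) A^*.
A^* = A^T =
[[-3, -1, 0],
 [0, -1, 3]]

For real matrices with standard dot products, the defining identity <Ax, y> = <x, A^* y> gives (Ax)^T y = x^T (A^*) y, i.e. x^T A^T y = x^T (A^*) y. Since this holds for all x, y, we must have A^* = A^T. Therefore
A^* =
[[-3, -1, 0],
 [0, -1, 3]].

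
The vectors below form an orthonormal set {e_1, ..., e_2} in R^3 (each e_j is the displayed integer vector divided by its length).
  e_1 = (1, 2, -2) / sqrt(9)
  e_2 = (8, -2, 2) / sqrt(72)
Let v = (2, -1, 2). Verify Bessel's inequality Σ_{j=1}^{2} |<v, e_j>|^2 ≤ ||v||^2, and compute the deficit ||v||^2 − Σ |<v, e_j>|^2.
Σ |<v, e_j>|^2 = 17/2; ||v||^2 = 9; deficit = 1/2

Write each e_j = u_j / sqrt(<u_j, u_j>) where u_j is the displayed integer vector. Then <v, e_j> = <v, u_j> / sqrt(<u_j, u_j>), so |<v, e_j>|^2 = <v, u_j>^2 / <u_j, u_j>.
Coefficients: <v, e_1> = -4/sqrt(9), <v, e_2> = 22/sqrt(72).
Square and sum: Σ |<v, e_j>|^2 = 17/2.
Compute ||v||^2 = v·v = 9.
Deficit = 9 − 17/2 = 1/2 ≥ 0, confirming Bessel's inequality. (The deficit equals ||v − Σ <v,e_j> e_j||^2, the squared distance from v to span{e_j}.)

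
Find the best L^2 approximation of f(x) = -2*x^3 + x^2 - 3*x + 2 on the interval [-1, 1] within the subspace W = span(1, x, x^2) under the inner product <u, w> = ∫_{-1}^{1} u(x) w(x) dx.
g(x) = x^2 - 21*x/5 + 2

The best approximation g ∈ W is the orthogonal projection of f onto W. Writing g = a_0 + a_1 x + a_2 x^2, the coefficients solve the normal equations G · a = b where
  G_{ij} = <φ_i, φ_j> and b_i = <f, φ_i>, with φ_0 = 1, φ_1 = x, φ_2 = x^2.
G =
  [2, 0, 2/3]
  [0, 2/3, 0]
  [2/3, 0, 2/5],
b = (14/3, -14/5, 26/15).
Solving gives a_0 = 2, a_1 = -21/5, a_2 = 1, so
  g(x) = x^2 - 21*x/5 + 2.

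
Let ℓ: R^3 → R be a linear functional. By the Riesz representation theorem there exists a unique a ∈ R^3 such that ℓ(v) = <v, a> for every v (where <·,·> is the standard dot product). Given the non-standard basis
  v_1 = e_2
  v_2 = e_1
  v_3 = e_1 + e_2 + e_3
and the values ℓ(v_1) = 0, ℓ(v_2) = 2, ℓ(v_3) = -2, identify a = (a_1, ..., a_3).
a = (2, 0, -4)

Write a = (a_1, ..., a_3) in the standard basis. For each basis vector v_i, ℓ(v_i) = <v_i, a> is a linear equation in the a_j's. Collect the n equations into a matrix system V a = ℓ, where row i of V is v_i (expressed in the standard basis). Since V is invertible (lower-triangular with 1s on the diagonal, up to permutation), solve by back-substitution:
  V =
[[0, 1, 0],
 [1, 0, 0],
 [1, 1, 1]]
  V a = (0, 2, -2)
Solving gives a = (2, 0, -4).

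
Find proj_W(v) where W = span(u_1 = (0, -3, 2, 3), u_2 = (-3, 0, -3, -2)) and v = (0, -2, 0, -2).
proj_W(v) = (-66/85, -36/85, -42/85, -8/85)

Set up U = [u_1 | ... | u_2] ∈ R^(4×2). The projector onto W = col(U) is P = U (U^T U)^(-1) U^T.
Compute U^T U =
  [22, -12]
  [-12, 22],
and U^T v = (0, 4).
Solve U^T U · c = U^T v for the coefficients: c = (12/85, 22/85). The projection is proj_W(v) = U c.
Check: (v - proj_W(v)) · u_1 = 0  (should be 0).
Check: (v - proj_W(v)) · u_2 = 0  (should be 0).
Result: proj_W(v) = (-66/85, -36/85, -42/85, -8/85).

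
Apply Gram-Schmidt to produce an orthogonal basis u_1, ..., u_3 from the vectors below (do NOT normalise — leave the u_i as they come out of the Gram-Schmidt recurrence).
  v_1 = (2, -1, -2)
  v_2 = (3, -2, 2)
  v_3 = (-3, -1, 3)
Orthogonal basis:
  u_1 = (2, -1, -2)
  u_2 = (19/9, -14/9, 26/9)
  u_3 = (-150/137, -250/137, -25/137)

Apply the Gram-Schmidt recurrence
  u_1 = v_1
  u_i = v_i − Σ_{j<i} ((v_i · u_j) / (u_j · u_j)) · u_j.

Step by step this gives:
  u_1 = (2, -1, -2)
  u_2 = (19/9, -14/9, 26/9)
  u_3 = (-150/137, -250/137, -25/137)

Orthogonality check:
  u_2 · u_1 = 0 (should be 0)
  u_3 · u_1 = 0 (should be 0)
  u_3 · u_2 = 0 (should be 0)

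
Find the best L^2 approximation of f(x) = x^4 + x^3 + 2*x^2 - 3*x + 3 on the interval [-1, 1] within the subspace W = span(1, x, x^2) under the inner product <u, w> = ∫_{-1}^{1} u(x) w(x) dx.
g(x) = 20*x^2/7 - 12*x/5 + 102/35

The best approximation g ∈ W is the orthogonal projection of f onto W. Writing g = a_0 + a_1 x + a_2 x^2, the coefficients solve the normal equations G · a = b where
  G_{ij} = <φ_i, φ_j> and b_i = <f, φ_i>, with φ_0 = 1, φ_1 = x, φ_2 = x^2.
G =
  [2, 0, 2/3]
  [0, 2/3, 0]
  [2/3, 0, 2/5],
b = (116/15, -8/5, 108/35).
Solving gives a_0 = 102/35, a_1 = -12/5, a_2 = 20/7, so
  g(x) = 20*x^2/7 - 12*x/5 + 102/35.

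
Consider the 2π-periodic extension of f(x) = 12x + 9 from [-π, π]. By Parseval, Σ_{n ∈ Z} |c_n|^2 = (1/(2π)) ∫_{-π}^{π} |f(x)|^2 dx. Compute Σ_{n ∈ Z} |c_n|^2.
Σ |c_n|^2 = 48π^2 + 81

Expand and integrate term by term over [-π, π]:
  ∫ (12x)^2 dx = 144·(2π^3/3); ∫ 2·12·(9)·x dx = 0 (odd integrand); ∫ 9^2 dx = 81·2π.
So (1/(2π)) ∫_{-π}^{π} (12x + 9)^2 dx = 144π^2/3 + 81 = 48π^2 + 81.
Parseval ⇒ Σ |c_n|^2 = 48π^2 + 81.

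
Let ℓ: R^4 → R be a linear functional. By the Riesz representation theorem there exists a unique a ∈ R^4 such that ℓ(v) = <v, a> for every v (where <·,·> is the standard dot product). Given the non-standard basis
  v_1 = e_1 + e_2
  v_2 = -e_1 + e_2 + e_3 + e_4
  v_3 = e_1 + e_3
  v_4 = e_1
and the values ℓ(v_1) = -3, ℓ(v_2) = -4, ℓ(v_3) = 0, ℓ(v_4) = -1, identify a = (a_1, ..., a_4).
a = (-1, -2, 1, -4)

Write a = (a_1, ..., a_4) in the standard basis. For each basis vector v_i, ℓ(v_i) = <v_i, a> is a linear equation in the a_j's. Collect the n equations into a matrix system V a = ℓ, where row i of V is v_i (expressed in the standard basis). Since V is invertible (lower-triangular with 1s on the diagonal, up to permutation), solve by back-substitution:
  V =
[[1, 1, 0, 0],
 [-1, 1, 1, 1],
 [1, 0, 1, 0],
 [1, 0, 0, 0]]
  V a = (-3, -4, 0, -1)
Solving gives a = (-1, -2, 1, -4).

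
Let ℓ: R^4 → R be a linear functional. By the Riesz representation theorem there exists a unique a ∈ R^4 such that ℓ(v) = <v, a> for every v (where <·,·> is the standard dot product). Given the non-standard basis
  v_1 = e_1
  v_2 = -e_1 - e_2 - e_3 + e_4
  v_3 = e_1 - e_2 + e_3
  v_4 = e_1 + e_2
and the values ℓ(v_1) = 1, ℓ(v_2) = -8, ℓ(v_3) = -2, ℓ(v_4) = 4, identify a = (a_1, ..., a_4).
a = (1, 3, 0, -4)

Write a = (a_1, ..., a_4) in the standard basis. For each basis vector v_i, ℓ(v_i) = <v_i, a> is a linear equation in the a_j's. Collect the n equations into a matrix system V a = ℓ, where row i of V is v_i (expressed in the standard basis). Since V is invertible (lower-triangular with 1s on the diagonal, up to permutation), solve by back-substitution:
  V =
[[1, 0, 0, 0],
 [-1, -1, -1, 1],
 [1, -1, 1, 0],
 [1, 1, 0, 0]]
  V a = (1, -8, -2, 4)
Solving gives a = (1, 3, 0, -4).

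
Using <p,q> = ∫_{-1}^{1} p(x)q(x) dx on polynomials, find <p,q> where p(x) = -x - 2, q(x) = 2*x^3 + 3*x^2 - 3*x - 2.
<p,q> = 26/5

Expand the product: p(x)·q(x) = -2*x^4 - 7*x^3 - 3*x^2 + 8*x + 4.
∫_{-1}^{1} of each monomial x^k gives [2/(k+1) if k even, 0 if k odd]. Integrating term-by-term (or equivalently evaluating the antiderivative F(x) = -2*x^5/5 - 7*x^4/4 - x^3 + 4*x^2 + 4*x at the endpoints):
  F(1) − F(−1) = 97/20 − (-7/20) = 26/5.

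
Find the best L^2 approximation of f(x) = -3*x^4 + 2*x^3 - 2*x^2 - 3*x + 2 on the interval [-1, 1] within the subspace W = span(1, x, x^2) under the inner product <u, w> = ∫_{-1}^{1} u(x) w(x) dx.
g(x) = -32*x^2/7 - 9*x/5 + 79/35

The best approximation g ∈ W is the orthogonal projection of f onto W. Writing g = a_0 + a_1 x + a_2 x^2, the coefficients solve the normal equations G · a = b where
  G_{ij} = <φ_i, φ_j> and b_i = <f, φ_i>, with φ_0 = 1, φ_1 = x, φ_2 = x^2.
G =
  [2, 0, 2/3]
  [0, 2/3, 0]
  [2/3, 0, 2/5],
b = (22/15, -6/5, -34/105).
Solving gives a_0 = 79/35, a_1 = -9/5, a_2 = -32/7, so
  g(x) = -32*x^2/7 - 9*x/5 + 79/35.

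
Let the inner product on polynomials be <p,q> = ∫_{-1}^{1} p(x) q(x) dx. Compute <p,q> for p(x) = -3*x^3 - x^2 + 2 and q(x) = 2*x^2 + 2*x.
<p,q> = -8/15

Expand the product: p(x)·q(x) = -6*x^5 - 8*x^4 - 2*x^3 + 4*x^2 + 4*x.
∫_{-1}^{1} of each monomial x^k gives [2/(k+1) if k even, 0 if k odd]. Integrating term-by-term (or equivalently evaluating the antiderivative F(x) = -x^6 - 8*x^5/5 - x^4/2 + 4*x^3/3 + 2*x^2 at the endpoints):
  F(1) − F(−1) = 7/30 − (23/30) = -8/15.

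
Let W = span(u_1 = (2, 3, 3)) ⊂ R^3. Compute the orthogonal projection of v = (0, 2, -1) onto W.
proj_W(v) = (3/11, 9/22, 9/22)

Set up U = [u_1 | ... | u_1] ∈ R^(3×1). The projector onto W = col(U) is P = U (U^T U)^(-1) U^T.
Compute U^T U =
  [22],
and U^T v = (3).
Solve U^T U · c = U^T v for the coefficients: c = (3/22). The projection is proj_W(v) = U c.
Check: (v - proj_W(v)) · u_1 = 0  (should be 0).
Result: proj_W(v) = (3/11, 9/22, 9/22).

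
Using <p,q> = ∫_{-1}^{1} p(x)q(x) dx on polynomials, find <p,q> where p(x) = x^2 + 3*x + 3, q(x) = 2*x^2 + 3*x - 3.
<p,q> = -46/5

Expand the product: p(x)·q(x) = 2*x^4 + 9*x^3 + 12*x^2 - 9.
∫_{-1}^{1} of each monomial x^k gives [2/(k+1) if k even, 0 if k odd]. Integrating term-by-term (or equivalently evaluating the antiderivative F(x) = 2*x^5/5 + 9*x^4/4 + 4*x^3 - 9*x at the endpoints):
  F(1) − F(−1) = -47/20 − (137/20) = -46/5.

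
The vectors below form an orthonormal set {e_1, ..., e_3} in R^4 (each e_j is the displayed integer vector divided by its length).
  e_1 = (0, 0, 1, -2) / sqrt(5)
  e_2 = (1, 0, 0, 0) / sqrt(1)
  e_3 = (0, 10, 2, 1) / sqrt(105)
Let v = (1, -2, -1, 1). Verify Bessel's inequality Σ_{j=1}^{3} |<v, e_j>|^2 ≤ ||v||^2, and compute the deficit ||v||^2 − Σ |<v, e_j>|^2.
Σ |<v, e_j>|^2 = 7; ||v||^2 = 7; deficit = 0

Write each e_j = u_j / sqrt(<u_j, u_j>) where u_j is the displayed integer vector. Then <v, e_j> = <v, u_j> / sqrt(<u_j, u_j>), so |<v, e_j>|^2 = <v, u_j>^2 / <u_j, u_j>.
Coefficients: <v, e_1> = -3/sqrt(5), <v, e_2> = 1/sqrt(1), <v, e_3> = -21/sqrt(105).
Square and sum: Σ |<v, e_j>|^2 = 7.
Compute ||v||^2 = v·v = 7.
Deficit = 7 − 7 = 0 ≥ 0, confirming Bessel's inequality. (The deficit equals ||v − Σ <v,e_j> e_j||^2, the squared distance from v to span{e_j}.)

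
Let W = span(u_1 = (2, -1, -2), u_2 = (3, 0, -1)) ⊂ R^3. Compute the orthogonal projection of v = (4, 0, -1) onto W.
proj_W(v) = (103/26, 2/13, -29/26)

Set up U = [u_1 | ... | u_2] ∈ R^(3×2). The projector onto W = col(U) is P = U (U^T U)^(-1) U^T.
Compute U^T U =
  [9, 8]
  [8, 10],
and U^T v = (10, 13).
Solve U^T U · c = U^T v for the coefficients: c = (-2/13, 37/26). The projection is proj_W(v) = U c.
Check: (v - proj_W(v)) · u_1 = 0  (should be 0).
Check: (v - proj_W(v)) · u_2 = 0  (should be 0).
Result: proj_W(v) = (103/26, 2/13, -29/26).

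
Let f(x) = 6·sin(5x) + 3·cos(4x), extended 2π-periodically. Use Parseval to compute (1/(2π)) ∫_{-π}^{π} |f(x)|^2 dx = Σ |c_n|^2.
Σ |c_n|^2 = 45/2

Expand |f|^2 and use orthogonality of {sin(nx), cos(mx)} on [-π, π]:
  ∫_{-π}^{π} sin(nx)^2 dx = π, ∫ cos(mx)^2 dx = π, and cross terms integrate to 0.
So ∫_{-π}^{π} f(x)^2 dx = 6^2 · π + 3^2 · π = (36 + 9)π.
Divide by 2π: (36 + 9)/2 = 45/2.
By Parseval, this equals Σ |c_n|^2.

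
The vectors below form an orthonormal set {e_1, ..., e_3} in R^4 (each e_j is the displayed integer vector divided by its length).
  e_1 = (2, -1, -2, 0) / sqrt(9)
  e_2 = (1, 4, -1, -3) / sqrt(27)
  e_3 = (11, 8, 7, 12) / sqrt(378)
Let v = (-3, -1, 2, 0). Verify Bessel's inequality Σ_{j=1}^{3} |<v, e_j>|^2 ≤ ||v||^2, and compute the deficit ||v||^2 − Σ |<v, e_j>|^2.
Σ |<v, e_j>|^2 = 195/14; ||v||^2 = 14; deficit = 1/14

Write each e_j = u_j / sqrt(<u_j, u_j>) where u_j is the displayed integer vector. Then <v, e_j> = <v, u_j> / sqrt(<u_j, u_j>), so |<v, e_j>|^2 = <v, u_j>^2 / <u_j, u_j>.
Coefficients: <v, e_1> = -9/sqrt(9), <v, e_2> = -9/sqrt(27), <v, e_3> = -27/sqrt(378).
Square and sum: Σ |<v, e_j>|^2 = 195/14.
Compute ||v||^2 = v·v = 14.
Deficit = 14 − 195/14 = 1/14 ≥ 0, confirming Bessel's inequality. (The deficit equals ||v − Σ <v,e_j> e_j||^2, the squared distance from v to span{e_j}.)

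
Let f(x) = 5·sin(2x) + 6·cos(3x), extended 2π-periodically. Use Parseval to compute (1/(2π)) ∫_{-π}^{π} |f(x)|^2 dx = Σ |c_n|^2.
Σ |c_n|^2 = 61/2

Expand |f|^2 and use orthogonality of {sin(nx), cos(mx)} on [-π, π]:
  ∫_{-π}^{π} sin(nx)^2 dx = π, ∫ cos(mx)^2 dx = π, and cross terms integrate to 0.
So ∫_{-π}^{π} f(x)^2 dx = 5^2 · π + 6^2 · π = (25 + 36)π.
Divide by 2π: (25 + 36)/2 = 61/2.
By Parseval, this equals Σ |c_n|^2.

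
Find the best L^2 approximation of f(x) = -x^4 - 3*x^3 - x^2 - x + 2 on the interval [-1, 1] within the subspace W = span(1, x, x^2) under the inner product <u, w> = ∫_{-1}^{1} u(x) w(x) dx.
g(x) = -13*x^2/7 - 14*x/5 + 73/35

The best approximation g ∈ W is the orthogonal projection of f onto W. Writing g = a_0 + a_1 x + a_2 x^2, the coefficients solve the normal equations G · a = b where
  G_{ij} = <φ_i, φ_j> and b_i = <f, φ_i>, with φ_0 = 1, φ_1 = x, φ_2 = x^2.
G =
  [2, 0, 2/3]
  [0, 2/3, 0]
  [2/3, 0, 2/5],
b = (44/15, -28/15, 68/105).
Solving gives a_0 = 73/35, a_1 = -14/5, a_2 = -13/7, so
  g(x) = -13*x^2/7 - 14*x/5 + 73/35.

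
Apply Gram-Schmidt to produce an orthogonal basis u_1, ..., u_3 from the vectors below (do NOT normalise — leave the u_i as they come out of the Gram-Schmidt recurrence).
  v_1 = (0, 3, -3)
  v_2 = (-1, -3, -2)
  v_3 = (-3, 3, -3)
Orthogonal basis:
  u_1 = (0, 3, -3)
  u_2 = (-1, -5/2, -5/2)
  u_3 = (-25/9, 5/9, 5/9)

Apply the Gram-Schmidt recurrence
  u_1 = v_1
  u_i = v_i − Σ_{j<i} ((v_i · u_j) / (u_j · u_j)) · u_j.

Step by step this gives:
  u_1 = (0, 3, -3)
  u_2 = (-1, -5/2, -5/2)
  u_3 = (-25/9, 5/9, 5/9)

Orthogonality check:
  u_2 · u_1 = 0 (should be 0)
  u_3 · u_1 = 0 (should be 0)
  u_3 · u_2 = 0 (should be 0)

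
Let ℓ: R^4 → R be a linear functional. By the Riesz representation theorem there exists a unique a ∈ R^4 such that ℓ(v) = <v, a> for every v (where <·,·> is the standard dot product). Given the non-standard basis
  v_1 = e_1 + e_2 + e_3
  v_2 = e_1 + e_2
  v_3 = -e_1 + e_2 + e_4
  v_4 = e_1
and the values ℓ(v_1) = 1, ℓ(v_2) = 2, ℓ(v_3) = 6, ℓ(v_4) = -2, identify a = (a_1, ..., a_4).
a = (-2, 4, -1, 0)

Write a = (a_1, ..., a_4) in the standard basis. For each basis vector v_i, ℓ(v_i) = <v_i, a> is a linear equation in the a_j's. Collect the n equations into a matrix system V a = ℓ, where row i of V is v_i (expressed in the standard basis). Since V is invertible (lower-triangular with 1s on the diagonal, up to permutation), solve by back-substitution:
  V =
[[1, 1, 1, 0],
 [1, 1, 0, 0],
 [-1, 1, 0, 1],
 [1, 0, 0, 0]]
  V a = (1, 2, 6, -2)
Solving gives a = (-2, 4, -1, 0).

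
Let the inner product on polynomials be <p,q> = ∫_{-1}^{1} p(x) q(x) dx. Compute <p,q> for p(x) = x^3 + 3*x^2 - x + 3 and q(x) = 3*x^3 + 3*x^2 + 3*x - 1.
<p,q> = 16/35

Expand the product: p(x)·q(x) = 3*x^6 + 12*x^5 + 9*x^4 + 14*x^3 + 3*x^2 + 10*x - 3.
∫_{-1}^{1} of each monomial x^k gives [2/(k+1) if k even, 0 if k odd]. Integrating term-by-term (or equivalently evaluating the antiderivative F(x) = 3*x^7/7 + 2*x^6 + 9*x^5/5 + 7*x^4/2 + x^3 + 5*x^2 - 3*x at the endpoints):
  F(1) − F(−1) = 751/70 − (719/70) = 16/35.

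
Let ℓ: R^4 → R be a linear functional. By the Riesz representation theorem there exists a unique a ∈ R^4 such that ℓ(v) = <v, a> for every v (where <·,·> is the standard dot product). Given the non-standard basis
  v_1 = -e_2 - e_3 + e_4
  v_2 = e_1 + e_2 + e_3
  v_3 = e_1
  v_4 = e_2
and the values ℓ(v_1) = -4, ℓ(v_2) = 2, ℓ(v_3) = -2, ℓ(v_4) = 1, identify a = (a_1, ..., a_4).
a = (-2, 1, 3, 0)

Write a = (a_1, ..., a_4) in the standard basis. For each basis vector v_i, ℓ(v_i) = <v_i, a> is a linear equation in the a_j's. Collect the n equations into a matrix system V a = ℓ, where row i of V is v_i (expressed in the standard basis). Since V is invertible (lower-triangular with 1s on the diagonal, up to permutation), solve by back-substitution:
  V =
[[0, -1, -1, 1],
 [1, 1, 1, 0],
 [1, 0, 0, 0],
 [0, 1, 0, 0]]
  V a = (-4, 2, -2, 1)
Solving gives a = (-2, 1, 3, 0).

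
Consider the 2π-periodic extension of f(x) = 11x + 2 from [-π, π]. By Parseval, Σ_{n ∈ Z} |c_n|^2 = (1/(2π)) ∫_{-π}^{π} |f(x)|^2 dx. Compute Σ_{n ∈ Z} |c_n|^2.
Σ |c_n|^2 = 121π^2/3 + 4

Expand and integrate term by term over [-π, π]:
  ∫ (11x)^2 dx = 121·(2π^3/3); ∫ 2·11·(2)·x dx = 0 (odd integrand); ∫ 2^2 dx = 4·2π.
So (1/(2π)) ∫_{-π}^{π} (11x + 2)^2 dx = 121π^2/3 + 4 = 121π^2/3 + 4.
Parseval ⇒ Σ |c_n|^2 = 121π^2/3 + 4.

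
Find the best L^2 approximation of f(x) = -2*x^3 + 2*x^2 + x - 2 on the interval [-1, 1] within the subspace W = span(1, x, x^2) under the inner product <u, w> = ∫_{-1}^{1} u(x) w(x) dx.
g(x) = 2*x^2 - x/5 - 2

The best approximation g ∈ W is the orthogonal projection of f onto W. Writing g = a_0 + a_1 x + a_2 x^2, the coefficients solve the normal equations G · a = b where
  G_{ij} = <φ_i, φ_j> and b_i = <f, φ_i>, with φ_0 = 1, φ_1 = x, φ_2 = x^2.
G =
  [2, 0, 2/3]
  [0, 2/3, 0]
  [2/3, 0, 2/5],
b = (-8/3, -2/15, -8/15).
Solving gives a_0 = -2, a_1 = -1/5, a_2 = 2, so
  g(x) = 2*x^2 - x/5 - 2.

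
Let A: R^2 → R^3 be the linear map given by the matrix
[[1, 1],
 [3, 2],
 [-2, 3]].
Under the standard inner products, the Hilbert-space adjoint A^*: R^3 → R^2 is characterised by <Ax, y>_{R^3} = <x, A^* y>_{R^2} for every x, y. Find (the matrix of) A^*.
A^* = A^T =
[[1, 3, -2],
 [1, 2, 3]]

For real matrices with standard dot products, the defining identity <Ax, y> = <x, A^* y> gives (Ax)^T y = x^T (A^*) y, i.e. x^T A^T y = x^T (A^*) y. Since this holds for all x, y, we must have A^* = A^T. Therefore
A^* =
[[1, 3, -2],
 [1, 2, 3]].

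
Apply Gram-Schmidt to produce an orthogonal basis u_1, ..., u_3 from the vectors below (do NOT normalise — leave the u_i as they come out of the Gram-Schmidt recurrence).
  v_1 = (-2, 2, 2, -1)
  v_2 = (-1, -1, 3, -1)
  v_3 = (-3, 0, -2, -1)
Orthogonal basis:
  u_1 = (-2, 2, 2, -1)
  u_2 = (1/13, -27/13, 25/13, -6/13)
  u_3 = (-268/107, -147/107, -173/107, -104/107)

Apply the Gram-Schmidt recurrence
  u_1 = v_1
  u_i = v_i − Σ_{j<i} ((v_i · u_j) / (u_j · u_j)) · u_j.

Step by step this gives:
  u_1 = (-2, 2, 2, -1)
  u_2 = (1/13, -27/13, 25/13, -6/13)
  u_3 = (-268/107, -147/107, -173/107, -104/107)

Orthogonality check:
  u_2 · u_1 = 0 (should be 0)
  u_3 · u_1 = 0 (should be 0)
  u_3 · u_2 = 0 (should be 0)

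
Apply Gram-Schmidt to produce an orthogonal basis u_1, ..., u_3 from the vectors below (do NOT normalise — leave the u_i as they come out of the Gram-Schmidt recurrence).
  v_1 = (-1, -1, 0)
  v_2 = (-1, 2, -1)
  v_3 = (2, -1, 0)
Orthogonal basis:
  u_1 = (-1, -1, 0)
  u_2 = (-3/2, 3/2, -1)
  u_3 = (3/11, -3/11, -9/11)

Apply the Gram-Schmidt recurrence
  u_1 = v_1
  u_i = v_i − Σ_{j<i} ((v_i · u_j) / (u_j · u_j)) · u_j.

Step by step this gives:
  u_1 = (-1, -1, 0)
  u_2 = (-3/2, 3/2, -1)
  u_3 = (3/11, -3/11, -9/11)

Orthogonality check:
  u_2 · u_1 = 0 (should be 0)
  u_3 · u_1 = 0 (should be 0)
  u_3 · u_2 = 0 (should be 0)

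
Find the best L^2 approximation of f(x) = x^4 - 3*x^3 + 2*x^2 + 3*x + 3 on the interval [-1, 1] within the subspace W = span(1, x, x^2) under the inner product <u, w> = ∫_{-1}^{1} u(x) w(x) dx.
g(x) = 20*x^2/7 + 6*x/5 + 102/35

The best approximation g ∈ W is the orthogonal projection of f onto W. Writing g = a_0 + a_1 x + a_2 x^2, the coefficients solve the normal equations G · a = b where
  G_{ij} = <φ_i, φ_j> and b_i = <f, φ_i>, with φ_0 = 1, φ_1 = x, φ_2 = x^2.
G =
  [2, 0, 2/3]
  [0, 2/3, 0]
  [2/3, 0, 2/5],
b = (116/15, 4/5, 108/35).
Solving gives a_0 = 102/35, a_1 = 6/5, a_2 = 20/7, so
  g(x) = 20*x^2/7 + 6*x/5 + 102/35.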